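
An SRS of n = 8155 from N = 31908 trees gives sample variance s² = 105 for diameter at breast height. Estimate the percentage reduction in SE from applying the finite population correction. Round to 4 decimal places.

13.7201

f = n/N = 8155/31908 = 0.25557854.
SE_no-fpc = √(s²/n) = 0.11347042; SE_fpc = √((1−f)s²/n) = 0.097902123.
Ratio = √(1−f) = 0.86279862. Reduction = 100·(1 − 0.86279862) = 13.7201%.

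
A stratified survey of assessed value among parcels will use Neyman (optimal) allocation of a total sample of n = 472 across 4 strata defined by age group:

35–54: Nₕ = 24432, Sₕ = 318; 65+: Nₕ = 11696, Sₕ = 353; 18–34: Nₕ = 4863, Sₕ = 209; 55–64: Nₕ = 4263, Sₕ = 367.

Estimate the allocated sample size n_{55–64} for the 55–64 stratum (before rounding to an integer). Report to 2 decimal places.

Neyman allocation: nₕ = n·NₕSₕ / Σⱼ NⱼSⱼ.
Σ NⱼSⱼ = 24432·318 + 11696·353 + 4863·209 + 4263·367 = 1.4478952 × 10^7.
n_{55–64} = 472·4263·367 / (1.4478952 × 10^7) = 51.00.

51.00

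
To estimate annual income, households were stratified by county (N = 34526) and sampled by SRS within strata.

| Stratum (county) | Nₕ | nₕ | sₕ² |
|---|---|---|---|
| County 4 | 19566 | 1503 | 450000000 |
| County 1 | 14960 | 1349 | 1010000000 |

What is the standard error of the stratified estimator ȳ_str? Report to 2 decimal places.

465.47

Var(ȳ_str) = Σₕ Wₕ²(1 − fₕ)sₕ²/nₕ with Wₕ = Nₕ/N, N = 34526.
County 4: Wₕ = 0.56670335; term = 0.56670335²·(1 − 0.07681693)·450000000/1503 = 88767.284.
County 1: Wₕ = 0.43329665; term = 0.43329665²·(1 − 0.09017380)·1010000000/1349 = 127890.57.
Sum = 216657.85.
SE = √(216657.85) = 465.47.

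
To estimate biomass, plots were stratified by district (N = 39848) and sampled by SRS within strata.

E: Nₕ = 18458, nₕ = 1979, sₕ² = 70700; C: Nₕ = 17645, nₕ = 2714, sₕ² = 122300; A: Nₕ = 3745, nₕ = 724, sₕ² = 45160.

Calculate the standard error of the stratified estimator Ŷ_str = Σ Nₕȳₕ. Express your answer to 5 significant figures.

Var(Ŷ_str) = Σₕ Nₕ²(1 − fₕ)sₕ²/nₕ.
E: 18458²·(1 − 1979/18458)·70700/1979 = 1.0866486 × 10^10.
C: 17645²·(1 − 2714/17645)·122300/2714 = 1.187209 × 10^10.
A: 3745²·(1 − 724/3745)·45160/724 = 7.0569642 × 10^8.
Sum = 2.3444272 × 10^10.
SE = √(2.3444272 × 10^10) = 153120.

153120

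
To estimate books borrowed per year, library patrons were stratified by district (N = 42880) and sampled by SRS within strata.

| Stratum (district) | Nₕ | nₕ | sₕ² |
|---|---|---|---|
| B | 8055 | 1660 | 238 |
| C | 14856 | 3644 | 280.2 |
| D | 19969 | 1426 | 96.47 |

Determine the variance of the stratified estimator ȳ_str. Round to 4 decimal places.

0.0246

Var(ȳ_str) = Σₕ Wₕ²(1 − fₕ)sₕ²/nₕ with Wₕ = Nₕ/N, N = 42880.
B: Wₕ = 0.18784981; term = 0.18784981²·(1 − 0.20608318)·238/1660 = 0.0040166631.
C: Wₕ = 0.34645522; term = 0.34645522²·(1 − 0.24528810)·280.2/3644 = 0.0069657068.
D: Wₕ = 0.46569496; term = 0.46569496²·(1 − 0.07141069)·96.47/1426 = 0.013623839.
Sum = 0.024606209.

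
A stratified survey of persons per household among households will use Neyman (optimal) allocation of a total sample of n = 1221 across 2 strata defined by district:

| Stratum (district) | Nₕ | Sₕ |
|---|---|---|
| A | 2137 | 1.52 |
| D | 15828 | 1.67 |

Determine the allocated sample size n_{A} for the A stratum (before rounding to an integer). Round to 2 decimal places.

133.62

Neyman allocation: nₕ = n·NₕSₕ / Σⱼ NⱼSⱼ.
Σ NⱼSⱼ = 2137·1.52 + 15828·1.67 = 29681.
n_{A} = 1221·2137·1.52 / 29681 = 133.62.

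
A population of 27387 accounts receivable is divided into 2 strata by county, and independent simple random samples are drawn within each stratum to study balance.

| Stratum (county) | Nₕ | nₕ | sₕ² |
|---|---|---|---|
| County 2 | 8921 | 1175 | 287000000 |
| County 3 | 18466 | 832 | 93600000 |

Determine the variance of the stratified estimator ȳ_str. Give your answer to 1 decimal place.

Var(ȳ_str) = Σₕ Wₕ²(1 − fₕ)sₕ²/nₕ with Wₕ = Nₕ/N, N = 27387.
County 2: Wₕ = 0.32573849; term = 0.32573849²·(1 − 0.13171169)·287000000/1175 = 22503.296.
County 3: Wₕ = 0.67426151; term = 0.67426151²·(1 − 0.04505578)·93600000/832 = 48841.306.
Sum = 71344.602.

71344.6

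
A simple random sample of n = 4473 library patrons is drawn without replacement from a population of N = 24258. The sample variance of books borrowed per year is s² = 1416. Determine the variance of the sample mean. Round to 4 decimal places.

Under SRS without replacement, Var(ȳ) = (1 − f)·s²/n with f = n/N = 4473/24258 = 0.18439278.
Var(ȳ) = (1 − 0.18439278)·1416/4473 = 0.81560722·0.31656606 = 0.25819357.

0.2582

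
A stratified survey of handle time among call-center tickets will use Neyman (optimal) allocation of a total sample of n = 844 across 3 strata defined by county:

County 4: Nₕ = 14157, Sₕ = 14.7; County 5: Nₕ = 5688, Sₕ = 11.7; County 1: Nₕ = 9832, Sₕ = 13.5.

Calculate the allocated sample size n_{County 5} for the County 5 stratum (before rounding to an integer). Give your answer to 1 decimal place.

Neyman allocation: nₕ = n·NₕSₕ / Σⱼ NⱼSⱼ.
Σ NⱼSⱼ = 14157·14.7 + 5688·11.7 + 9832·13.5 = 407389.5.
n_{County 5} = 844·5688·11.7 / 407389.5 = 137.9.

137.9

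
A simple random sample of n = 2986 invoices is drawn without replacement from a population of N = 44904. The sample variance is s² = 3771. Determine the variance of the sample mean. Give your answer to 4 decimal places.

Under SRS without replacement, Var(ȳ) = (1 − f)·s²/n with f = n/N = 2986/44904 = 0.06649742.
Var(ȳ) = (1 − 0.06649742)·3771/2986 = 0.93350258·1.2628935 = 1.1789143.

1.1789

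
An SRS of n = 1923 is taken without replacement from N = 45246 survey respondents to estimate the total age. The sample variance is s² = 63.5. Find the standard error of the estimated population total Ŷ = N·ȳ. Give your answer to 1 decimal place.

8045.4

Var(Ŷ) = N²·Var(ȳ) = N²·(1 − n/N)·s²/n.
f = 1923/45246 = 0.04250099; Var(ȳ) = 0.95749901·63.5/1923 = 0.031617882.
Var(Ŷ) = 45246² · 0.031617882 = 6.4728144 × 10^7.
SE(Ŷ) = √(6.4728144 × 10^7) = 8045.4.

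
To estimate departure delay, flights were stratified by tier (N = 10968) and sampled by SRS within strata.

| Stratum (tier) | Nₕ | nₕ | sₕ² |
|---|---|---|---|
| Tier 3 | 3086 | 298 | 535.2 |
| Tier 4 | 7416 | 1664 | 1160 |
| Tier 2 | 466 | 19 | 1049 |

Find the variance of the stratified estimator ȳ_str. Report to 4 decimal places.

Var(ȳ_str) = Σₕ Wₕ²(1 − fₕ)sₕ²/nₕ with Wₕ = Nₕ/N, N = 10968.
Tier 3: Wₕ = 0.28136397; term = 0.28136397²·(1 − 0.09656513)·535.2/298 = 0.12844986.
Tier 4: Wₕ = 0.67614880; term = 0.67614880²·(1 − 0.22437972)·1160/1664 = 0.24719426.
Tier 2: Wₕ = 0.04248724; term = 0.04248724²·(1 − 0.04077253)·1049/19 = 0.095600562.
Sum = 0.47124468.

0.4712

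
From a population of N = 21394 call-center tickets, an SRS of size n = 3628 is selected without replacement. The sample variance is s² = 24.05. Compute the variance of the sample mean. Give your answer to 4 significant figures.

Under SRS without replacement, Var(ȳ) = (1 − f)·s²/n with f = n/N = 3628/21394 = 0.16958026.
Var(ȳ) = (1 − 0.16958026)·24.05/3628 = 0.83041974·0.0066289967 = 0.0055048497.

0.005505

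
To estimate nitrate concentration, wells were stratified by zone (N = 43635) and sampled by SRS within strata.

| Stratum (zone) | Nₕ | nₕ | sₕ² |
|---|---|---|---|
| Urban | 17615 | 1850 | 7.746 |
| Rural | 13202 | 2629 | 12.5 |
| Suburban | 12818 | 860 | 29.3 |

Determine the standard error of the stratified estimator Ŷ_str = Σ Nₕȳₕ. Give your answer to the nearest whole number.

2655

Var(Ŷ_str) = Σₕ Nₕ²(1 − fₕ)sₕ²/nₕ.
Urban: 17615²·(1 − 1850/17615)·7.746/1850 = 1.1627394 × 10^6.
Rural: 13202²·(1 − 2629/13202)·12.5/2629 = 663677.95.
Suburban: 12818²·(1 − 860/12818)·29.3/860 = 5.2221337 × 10^6.
Sum = 7.0485511 × 10^6.
SE = √(7.0485511 × 10^6) = 2655.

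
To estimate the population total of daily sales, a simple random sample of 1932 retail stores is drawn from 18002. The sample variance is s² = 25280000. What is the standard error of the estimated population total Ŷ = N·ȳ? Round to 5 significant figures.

1.9456 × 10^6

Var(Ŷ) = N²·Var(ȳ) = N²·(1 − n/N)·s²/n.
f = 1932/18002 = 0.10732141; Var(ȳ) = 0.89267859·25280000/1932 = 11680.598.
Var(Ŷ) = 18002² · 11680.598 = 3.7853548 × 10^12.
SE(Ŷ) = √(3.7853548 × 10^12) = 1.9456 × 10^6.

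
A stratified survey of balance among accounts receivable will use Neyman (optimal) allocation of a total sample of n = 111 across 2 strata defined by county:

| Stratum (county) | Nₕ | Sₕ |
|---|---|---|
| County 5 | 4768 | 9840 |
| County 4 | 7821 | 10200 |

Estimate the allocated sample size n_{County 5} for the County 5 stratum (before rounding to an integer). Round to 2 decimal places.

41.11

Neyman allocation: nₕ = n·NₕSₕ / Σⱼ NⱼSⱼ.
Σ NⱼSⱼ = 4768·9840 + 7821·10200 = 1.2669132 × 10^8.
n_{County 5} = 111·4768·9840 / (1.2669132 × 10^8) = 41.11.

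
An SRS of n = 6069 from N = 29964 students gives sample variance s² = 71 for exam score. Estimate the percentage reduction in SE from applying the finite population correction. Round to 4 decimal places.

f = n/N = 6069/29964 = 0.20254305.
SE_no-fpc = √(s²/n) = 0.10816098; SE_fpc = √((1−f)s²/n) = 0.096588235.
Ratio = √(1−f) = 0.89300445. Reduction = 100·(1 − 0.89300445) = 10.6996%.

10.6996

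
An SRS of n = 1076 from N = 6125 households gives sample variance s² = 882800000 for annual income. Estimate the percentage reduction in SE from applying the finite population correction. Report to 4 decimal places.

9.2076

f = n/N = 1076/6125 = 0.17567347.
SE_no-fpc = √(s²/n) = 905.7848; SE_fpc = √((1−f)s²/n) = 822.38402.
Ratio = √(1−f) = 0.90792430. Reduction = 100·(1 − 0.90792430) = 9.2076%.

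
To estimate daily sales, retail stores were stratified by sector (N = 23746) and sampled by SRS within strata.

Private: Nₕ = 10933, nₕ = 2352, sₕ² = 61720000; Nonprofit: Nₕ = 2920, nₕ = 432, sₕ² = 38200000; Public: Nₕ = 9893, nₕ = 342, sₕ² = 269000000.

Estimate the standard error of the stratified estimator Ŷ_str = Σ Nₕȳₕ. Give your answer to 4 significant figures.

8.799 × 10^6

Var(Ŷ_str) = Σₕ Nₕ²(1 − fₕ)sₕ²/nₕ.
Private: 10933²·(1 − 2352/10933)·61720000/2352 = 2.4618742 × 10^12.
Nonprofit: 2920²·(1 − 432/2920)·38200000/432 = 6.4241081 × 10^11.
Public: 9893²·(1 − 342/9893)·269000000/342 = 7.4319543 × 10^13.
Sum = 7.7423828 × 10^13.
SE = √(7.7423828 × 10^13) = 8.799 × 10^6.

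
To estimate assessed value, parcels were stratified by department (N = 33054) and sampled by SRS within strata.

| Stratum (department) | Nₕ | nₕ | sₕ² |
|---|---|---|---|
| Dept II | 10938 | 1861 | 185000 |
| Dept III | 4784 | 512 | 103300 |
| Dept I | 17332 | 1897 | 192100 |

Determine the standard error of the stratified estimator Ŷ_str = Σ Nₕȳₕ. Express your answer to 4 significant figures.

Var(Ŷ_str) = Σₕ Nₕ²(1 − fₕ)sₕ²/nₕ.
Dept II: 10938²·(1 − 1861/10938)·185000/1861 = 9.8697377 × 10^9.
Dept III: 4784²·(1 − 512/4784)·103300/512 = 4.1233744 × 10^9.
Dept I: 17332²·(1 − 1897/17332)·192100/1897 = 2.7090396 × 10^10.
Sum = 4.1083508 × 10^10.
SE = √(4.1083508 × 10^10) = 202700.

202700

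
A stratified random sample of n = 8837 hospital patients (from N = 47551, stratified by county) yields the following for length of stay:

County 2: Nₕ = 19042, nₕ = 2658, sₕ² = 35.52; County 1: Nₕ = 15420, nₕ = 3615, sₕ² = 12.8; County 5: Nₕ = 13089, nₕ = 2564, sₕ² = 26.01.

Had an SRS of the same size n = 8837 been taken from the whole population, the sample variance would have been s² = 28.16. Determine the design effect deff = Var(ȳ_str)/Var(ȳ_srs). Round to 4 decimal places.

1.0588

Var(ȳ_str) = Σ Wₕ²(1−fₕ)sₕ²/nₕ with Wₕ = Nₕ/47551:
  County 2: (19042/47551)²·(1−2658/19042)·35.52/2658 = 0.0018438737
  County 1: (15420/47551)²·(1−3615/15420)·12.8/3615 = 2.8505767 × 10^-4
  County 5: (13089/47551)²·(1−2564/13089)·26.01/2564 = 6.1806136 × 10^-4
  → Var(ȳ_str) = 0.0027469927.
Var(ȳ_srs) = (1 − 8837/47551)·28.16/8837 = 0.0025943955.
deff = 0.0027469927 / 0.0025943955 = 1.0588.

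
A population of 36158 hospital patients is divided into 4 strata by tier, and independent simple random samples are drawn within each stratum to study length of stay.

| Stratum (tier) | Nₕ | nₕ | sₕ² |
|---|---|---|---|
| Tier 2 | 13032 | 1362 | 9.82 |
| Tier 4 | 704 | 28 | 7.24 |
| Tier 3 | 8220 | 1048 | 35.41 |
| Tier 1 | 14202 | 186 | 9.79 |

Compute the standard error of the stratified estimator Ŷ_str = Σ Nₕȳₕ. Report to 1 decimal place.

Var(Ŷ_str) = Σₕ Nₕ²(1 − fₕ)sₕ²/nₕ.
Tier 2: 13032²·(1 − 1362/13032)·9.82/1362 = 1.0965194 × 10^6.
Tier 4: 704²·(1 − 28/704)·7.24/28 = 123055.18.
Tier 3: 8220²·(1 − 1048/8220)·35.41/1048 = 1.9919422 × 10^6.
Tier 1: 14202²·(1 − 186/14202)·9.79/186 = 1.0477154 × 10^7.
Sum = 1.3688671 × 10^7.
SE = √(1.3688671 × 10^7) = 3699.8.

3699.8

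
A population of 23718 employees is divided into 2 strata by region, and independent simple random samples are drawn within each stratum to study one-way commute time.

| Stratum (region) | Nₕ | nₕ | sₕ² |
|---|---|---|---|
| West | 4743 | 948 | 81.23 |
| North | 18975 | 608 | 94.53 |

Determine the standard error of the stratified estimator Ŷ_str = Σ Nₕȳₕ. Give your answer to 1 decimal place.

Var(Ŷ_str) = Σₕ Nₕ²(1 − fₕ)sₕ²/nₕ.
West: 4743²·(1 − 948/4743)·81.23/948 = 1.5423148 × 10^6.
North: 18975²·(1 − 608/18975)·94.53/608 = 5.4185875 × 10^7.
Sum = 5.572819 × 10^7.
SE = √(5.572819 × 10^7) = 7465.1.

7465.1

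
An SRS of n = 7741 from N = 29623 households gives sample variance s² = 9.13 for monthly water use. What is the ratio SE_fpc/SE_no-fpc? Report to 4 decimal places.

0.8595

f = n/N = 7741/29623 = 0.26131722.
SE_no-fpc = √(s²/n) = 0.034342891; SE_fpc = √((1−f)s²/n) = 0.029516567.
Ratio = √(1−f) = 0.85946657.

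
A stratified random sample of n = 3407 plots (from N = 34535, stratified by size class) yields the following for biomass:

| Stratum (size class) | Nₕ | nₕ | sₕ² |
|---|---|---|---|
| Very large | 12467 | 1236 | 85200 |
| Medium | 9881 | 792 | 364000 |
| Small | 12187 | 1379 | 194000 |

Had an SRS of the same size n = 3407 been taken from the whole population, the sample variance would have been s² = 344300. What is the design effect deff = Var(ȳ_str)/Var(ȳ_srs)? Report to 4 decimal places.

Var(ȳ_str) = Σ Wₕ²(1−fₕ)sₕ²/nₕ with Wₕ = Nₕ/34535:
  Very large: (12467/34535)²·(1−1236/12467)·85200/1236 = 8.0924978
  Medium: (9881/34535)²·(1−792/9881)·364000/792 = 34.607823
  Small: (12187/34535)²·(1−1379/12187)·194000/1379 = 15.536768
  → Var(ȳ_str) = 58.237089.
Var(ȳ_srs) = (1 − 3407/34535)·344300/3407 = 91.087052.
deff = 58.237089 / 91.087052 = 0.6394.

0.6394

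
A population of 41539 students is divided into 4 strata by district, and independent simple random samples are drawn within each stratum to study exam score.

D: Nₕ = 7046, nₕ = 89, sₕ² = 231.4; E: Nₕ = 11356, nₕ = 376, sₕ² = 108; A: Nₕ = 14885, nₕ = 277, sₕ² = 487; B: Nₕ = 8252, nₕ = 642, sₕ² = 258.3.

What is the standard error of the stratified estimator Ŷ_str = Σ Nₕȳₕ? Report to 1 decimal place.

Var(Ŷ_str) = Σₕ Nₕ²(1 − fₕ)sₕ²/nₕ.
D: 7046²·(1 − 89/7046)·231.4/89 = 1.2744946 × 10^8.
E: 11356²·(1 − 376/11356)·108/376 = 3.5814891 × 10^7.
A: 14885²·(1 − 277/14885)·487/277 = 3.8228635 × 10^8.
B: 8252²·(1 − 642/8252)·258.3/642 = 2.5265812 × 10^7.
Sum = 5.7081651 × 10^8.
SE = √(5.7081651 × 10^8) = 23891.8.

23891.8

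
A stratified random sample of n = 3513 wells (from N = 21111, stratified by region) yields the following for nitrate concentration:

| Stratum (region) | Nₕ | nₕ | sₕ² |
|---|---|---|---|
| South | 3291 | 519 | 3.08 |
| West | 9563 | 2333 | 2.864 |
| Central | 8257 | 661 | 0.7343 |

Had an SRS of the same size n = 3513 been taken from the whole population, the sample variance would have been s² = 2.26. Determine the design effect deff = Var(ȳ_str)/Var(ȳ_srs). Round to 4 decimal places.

Var(ȳ_str) = Σ Wₕ²(1−fₕ)sₕ²/nₕ with Wₕ = Nₕ/21111:
  South: (3291/21111)²·(1−519/3291)·3.08/519 = 1.2147499 × 10^-4
  West: (9563/21111)²·(1−2333/9563)·2.864/2333 = 1.9044655 × 10^-4
  Central: (8257/21111)²·(1−661/8257)·0.7343/661 = 1.5633697 × 10^-4
  → Var(ȳ_str) = 4.6825851 × 10^-4.
Var(ȳ_srs) = (1 − 3513/21111)·2.26/3513 = 5.362716 × 10^-4.
deff = (4.6825851 × 10^-4) / (5.362716 × 10^-4) = 0.8732.

0.8732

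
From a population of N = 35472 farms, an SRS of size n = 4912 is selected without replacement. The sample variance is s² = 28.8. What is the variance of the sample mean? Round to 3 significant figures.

0.00505

Under SRS without replacement, Var(ȳ) = (1 − f)·s²/n with f = n/N = 4912/35472 = 0.13847542.
Var(ȳ) = (1 − 0.13847542)·28.8/4912 = 0.86152458·0.0058631922 = 0.0050512842.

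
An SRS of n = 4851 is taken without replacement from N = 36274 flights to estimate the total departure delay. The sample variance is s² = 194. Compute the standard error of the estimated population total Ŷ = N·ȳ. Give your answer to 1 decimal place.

Var(Ŷ) = N²·Var(ȳ) = N²·(1 − n/N)·s²/n.
f = 4851/36274 = 0.13373215; Var(ȳ) = 0.86626785·194/4851 = 0.034643571.
Var(Ŷ) = 36274² · 0.034643571 = 4.5584117 × 10^7.
SE(Ŷ) = √(4.5584117 × 10^7) = 6751.6.

6751.6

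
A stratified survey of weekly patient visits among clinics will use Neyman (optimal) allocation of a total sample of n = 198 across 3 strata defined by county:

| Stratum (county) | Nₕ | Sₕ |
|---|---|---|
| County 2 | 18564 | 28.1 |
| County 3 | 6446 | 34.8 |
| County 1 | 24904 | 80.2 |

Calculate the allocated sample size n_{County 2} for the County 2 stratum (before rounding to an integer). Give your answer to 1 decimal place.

Neyman allocation: nₕ = n·NₕSₕ / Σⱼ NⱼSⱼ.
Σ NⱼSⱼ = 18564·28.1 + 6446·34.8 + 24904·80.2 = 2.74327 × 10^6.
n_{County 2} = 198·18564·28.1 / (2.74327 × 10^6) = 37.7.

37.7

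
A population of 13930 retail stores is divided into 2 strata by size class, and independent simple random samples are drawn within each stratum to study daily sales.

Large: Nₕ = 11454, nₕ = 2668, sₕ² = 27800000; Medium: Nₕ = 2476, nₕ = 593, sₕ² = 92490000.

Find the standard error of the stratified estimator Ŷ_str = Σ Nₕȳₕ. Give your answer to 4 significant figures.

Var(Ŷ_str) = Σₕ Nₕ²(1 − fₕ)sₕ²/nₕ.
Large: 11454²·(1 − 2668/11454)·27800000/2668 = 1.048594 × 10^12.
Medium: 2476²·(1 − 593/2476)·92490000/593 = 7.2717853 × 10^11.
Sum = 1.7757725 × 10^12.
SE = √(1.7757725 × 10^12) = 1.333 × 10^6.

1.333 × 10^6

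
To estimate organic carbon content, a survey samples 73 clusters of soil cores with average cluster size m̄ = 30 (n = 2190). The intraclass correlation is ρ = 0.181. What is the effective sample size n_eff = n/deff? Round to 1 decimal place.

deff = 1 + (30 − 1)·0.181 = 1 + 5.249 = 6.249.
n_eff = 2190 / 6.249 = 350.5.

350.5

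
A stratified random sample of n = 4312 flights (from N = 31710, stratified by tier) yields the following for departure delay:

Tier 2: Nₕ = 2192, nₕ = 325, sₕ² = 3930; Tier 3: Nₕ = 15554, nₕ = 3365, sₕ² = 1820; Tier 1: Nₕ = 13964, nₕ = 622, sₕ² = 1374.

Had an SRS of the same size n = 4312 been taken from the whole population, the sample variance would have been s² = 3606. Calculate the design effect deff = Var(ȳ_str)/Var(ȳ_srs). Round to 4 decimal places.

0.7757

Var(ȳ_str) = Σ Wₕ²(1−fₕ)sₕ²/nₕ with Wₕ = Nₕ/31710:
  Tier 2: (2192/31710)²·(1−325/2192)·3930/325 = 0.049215463
  Tier 3: (15554/31710)²·(1−3365/15554)·1820/3365 = 0.10197742
  Tier 1: (13964/31710)²·(1−622/13964)·1374/622 = 0.4092933
  → Var(ȳ_str) = 0.56048618.
Var(ȳ_srs) = (1 − 4312/31710)·3606/4312 = 0.7225528.
deff = 0.56048618 / 0.7225528 = 0.7757.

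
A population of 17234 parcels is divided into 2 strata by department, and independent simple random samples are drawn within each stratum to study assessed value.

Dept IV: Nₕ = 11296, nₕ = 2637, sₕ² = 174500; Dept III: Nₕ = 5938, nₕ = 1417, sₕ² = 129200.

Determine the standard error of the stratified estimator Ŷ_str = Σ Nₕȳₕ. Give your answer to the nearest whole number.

94448

Var(Ŷ_str) = Σₕ Nₕ²(1 − fₕ)sₕ²/nₕ.
Dept IV: 11296²·(1 − 2637/11296)·174500/2637 = 6.4725844 × 10^9.
Dept III: 5938²·(1 − 1417/5938)·129200/1417 = 2.4477517 × 10^9.
Sum = 8.9203361 × 10^9.
SE = √(8.9203361 × 10^9) = 94448.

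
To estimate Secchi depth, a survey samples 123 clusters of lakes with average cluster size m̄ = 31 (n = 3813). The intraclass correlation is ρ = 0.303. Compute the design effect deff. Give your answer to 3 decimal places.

10.090

deff = 1 + (31 − 1)·0.303 = 1 + 9.09 = 10.09.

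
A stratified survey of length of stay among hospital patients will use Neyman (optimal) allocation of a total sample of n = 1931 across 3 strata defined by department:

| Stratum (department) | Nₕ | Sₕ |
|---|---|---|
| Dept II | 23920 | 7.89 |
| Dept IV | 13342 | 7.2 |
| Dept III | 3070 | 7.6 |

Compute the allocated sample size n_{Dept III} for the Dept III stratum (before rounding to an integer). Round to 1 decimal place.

Neyman allocation: nₕ = n·NₕSₕ / Σⱼ NⱼSⱼ.
Σ NⱼSⱼ = 23920·7.89 + 13342·7.2 + 3070·7.6 = 308123.2.
n_{Dept III} = 1931·3070·7.6 / 308123.2 = 146.2.

146.2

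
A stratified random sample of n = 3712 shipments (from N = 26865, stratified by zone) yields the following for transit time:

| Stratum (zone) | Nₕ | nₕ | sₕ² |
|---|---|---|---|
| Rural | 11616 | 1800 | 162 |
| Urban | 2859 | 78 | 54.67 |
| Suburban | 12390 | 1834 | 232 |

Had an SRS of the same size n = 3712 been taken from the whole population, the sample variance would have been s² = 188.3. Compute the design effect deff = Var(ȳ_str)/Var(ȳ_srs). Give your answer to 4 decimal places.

Var(ȳ_str) = Σ Wₕ²(1−fₕ)sₕ²/nₕ with Wₕ = Nₕ/26865:
  Rural: (11616/26865)²·(1−1800/11616)·162/1800 = 0.014218703
  Urban: (2859/26865)²·(1−78/2859)·54.67/78 = 0.0077213978
  Suburban: (12390/26865)²·(1−1834/12390)·232/1834 = 0.022923749
  → Var(ȳ_str) = 0.04486385.
Var(ȳ_srs) = (1 − 3712/26865)·188.3/3712 = 0.043718251.
deff = 0.04486385 / 0.043718251 = 1.0262.

1.0262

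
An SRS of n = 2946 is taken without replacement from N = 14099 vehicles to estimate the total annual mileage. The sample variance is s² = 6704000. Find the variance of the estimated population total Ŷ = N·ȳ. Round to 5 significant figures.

Var(Ŷ) = N²·Var(ȳ) = N²·(1 − n/N)·s²/n.
f = 2946/14099 = 0.20895099; Var(ȳ) = 0.79104901·6704000/2946 = 1800.1333.
Var(Ŷ) = 14099² · 1800.1333 = 3.5783374 × 10^11.

3.5783 × 10^11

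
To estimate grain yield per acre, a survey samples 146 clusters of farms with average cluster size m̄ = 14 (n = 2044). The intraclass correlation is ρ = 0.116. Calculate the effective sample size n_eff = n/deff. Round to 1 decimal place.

815.0

deff = 1 + (14 − 1)·0.116 = 1 + 1.508 = 2.508.
n_eff = 2044 / 2.508 = 815.0.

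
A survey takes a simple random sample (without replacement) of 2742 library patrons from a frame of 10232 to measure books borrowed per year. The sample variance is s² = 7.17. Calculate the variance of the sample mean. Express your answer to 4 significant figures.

Under SRS without replacement, Var(ȳ) = (1 − f)·s²/n with f = n/N = 2742/10232 = 0.26798280.
Var(ȳ) = (1 − 0.26798280)·7.17/2742 = 0.73201720·0.0026148796 = 0.0019141369.

0.001914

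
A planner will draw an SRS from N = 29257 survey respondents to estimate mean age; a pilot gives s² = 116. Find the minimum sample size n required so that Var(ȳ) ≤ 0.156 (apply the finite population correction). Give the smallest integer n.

726

Without fpc, n₀ = s²/D = 116/0.156 = 743.5897.
With fpc, (1 − n/N)·s²/n ≤ D requires n ≥ n₀/(1 + n₀/N) = 743.5897/(1 + 743.5897/29257) = 725.1592.
Rounding up, n = 726.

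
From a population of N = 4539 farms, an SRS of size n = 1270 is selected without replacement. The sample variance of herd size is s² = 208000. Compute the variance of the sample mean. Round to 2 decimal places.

Under SRS without replacement, Var(ȳ) = (1 − f)·s²/n with f = n/N = 1270/4539 = 0.27979731.
Var(ȳ) = (1 − 0.27979731)·208000/1270 = 0.72020269·163.77953 = 117.95446.

117.95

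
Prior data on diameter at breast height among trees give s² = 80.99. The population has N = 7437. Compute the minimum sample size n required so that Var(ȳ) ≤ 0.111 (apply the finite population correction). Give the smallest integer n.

665

Without fpc, n₀ = s²/D = 80.99/0.111 = 729.6396.
With fpc, (1 − n/N)·s²/n ≤ D requires n ≥ n₀/(1 + n₀/N) = 729.6396/(1 + 729.6396/7437) = 664.4507.
Rounding up, n = 665.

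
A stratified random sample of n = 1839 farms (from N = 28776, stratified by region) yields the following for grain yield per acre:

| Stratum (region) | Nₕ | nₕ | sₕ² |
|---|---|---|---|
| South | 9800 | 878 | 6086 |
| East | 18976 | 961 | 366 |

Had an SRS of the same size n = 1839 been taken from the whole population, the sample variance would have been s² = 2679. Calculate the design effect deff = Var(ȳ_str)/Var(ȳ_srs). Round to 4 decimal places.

Var(ȳ_str) = Σ Wₕ²(1−fₕ)sₕ²/nₕ with Wₕ = Nₕ/28776:
  South: (9800/28776)²·(1−878/9800)·6086/878 = 0.73192213
  East: (18976/28776)²·(1−961/18976)·366/961 = 0.15723013
  → Var(ȳ_str) = 0.88915226.
Var(ȳ_srs) = (1 − 1839/28776)·2679/1839 = 1.3636716.
deff = 0.88915226 / 1.3636716 = 0.6520.

0.6520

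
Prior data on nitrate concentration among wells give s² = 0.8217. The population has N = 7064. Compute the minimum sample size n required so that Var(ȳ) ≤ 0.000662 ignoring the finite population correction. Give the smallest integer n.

1242

Without fpc, n₀ = s²/D = 0.8217/0.000662 = 1241.2387.
Rounding up, n = 1242.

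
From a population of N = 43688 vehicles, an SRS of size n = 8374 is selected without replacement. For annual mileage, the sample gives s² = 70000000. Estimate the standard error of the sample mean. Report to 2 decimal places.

82.20

Under SRS without replacement, Var(ȳ) = (1 − f)·s²/n with f = n/N = 8374/43688 = 0.19167735.
Var(ȳ) = (1 − 0.19167735)·70000000/8374 = 0.80832265·8359.2071 = 6756.9364.
SE(ȳ) = √(6756.9364) = 82.20.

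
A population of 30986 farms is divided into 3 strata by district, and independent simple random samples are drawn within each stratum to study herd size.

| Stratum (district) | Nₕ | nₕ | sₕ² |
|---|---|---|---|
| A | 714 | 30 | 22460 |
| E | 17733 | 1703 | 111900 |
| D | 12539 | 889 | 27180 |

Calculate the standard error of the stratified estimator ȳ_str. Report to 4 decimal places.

Var(ȳ_str) = Σₕ Wₕ²(1 − fₕ)sₕ²/nₕ with Wₕ = Nₕ/N, N = 30986.
A: Wₕ = 0.02304266; term = 0.02304266²·(1 − 0.04201681)·22460/30 = 0.38081301.
E: Wₕ = 0.57229071; term = 0.57229071²·(1 − 0.09603564)·111900/1703 = 19.453607.
D: Wₕ = 0.40466662; term = 0.40466662²·(1 − 0.07089880)·27180/889 = 4.6516335.
Sum = 24.486054.
SE = √(24.486054) = 4.9483.

4.9483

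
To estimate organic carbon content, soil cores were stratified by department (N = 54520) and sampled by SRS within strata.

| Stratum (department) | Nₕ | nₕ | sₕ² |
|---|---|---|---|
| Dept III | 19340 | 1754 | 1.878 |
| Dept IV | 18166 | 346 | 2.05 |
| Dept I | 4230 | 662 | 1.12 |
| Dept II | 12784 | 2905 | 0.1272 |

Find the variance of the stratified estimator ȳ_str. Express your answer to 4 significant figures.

Var(ȳ_str) = Σₕ Wₕ²(1 − fₕ)sₕ²/nₕ with Wₕ = Nₕ/N, N = 54520.
Dept III: Wₕ = 0.35473221; term = 0.35473221²·(1 − 0.09069286)·1.878/1754 = 1.2251178 × 10^-4.
Dept IV: Wₕ = 0.33319883; term = 0.33319883²·(1 − 0.01904657)·2.05/346 = 6.4525752 × 10^-4.
Dept I: Wₕ = 0.07758621; term = 0.07758621²·(1 − 0.15650118)·1.12/662 = 8.5904033 × 10^-6.
Dept II: Wₕ = 0.23448276; term = 0.23448276²·(1 − 0.22723717)·0.1272/2905 = 1.8604116 × 10^-6.
Sum = 7.7822011 × 10^-4.

7.782 × 10^-4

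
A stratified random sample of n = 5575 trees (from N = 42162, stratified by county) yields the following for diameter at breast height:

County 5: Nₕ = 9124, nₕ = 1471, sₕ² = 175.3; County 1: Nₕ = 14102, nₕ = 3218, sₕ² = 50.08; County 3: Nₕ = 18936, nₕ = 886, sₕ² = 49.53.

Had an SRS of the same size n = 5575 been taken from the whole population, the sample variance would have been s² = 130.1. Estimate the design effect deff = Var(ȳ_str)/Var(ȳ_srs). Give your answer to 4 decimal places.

0.8283

Var(ȳ_str) = Σ Wₕ²(1−fₕ)sₕ²/nₕ with Wₕ = Nₕ/42162:
  County 5: (9124/42162)²·(1−1471/9124)·175.3/1471 = 0.0046810559
  County 1: (14102/42162)²·(1−3218/14102)·50.08/3218 = 0.0013437087
  County 3: (18936/42162)²·(1−886/18936)·49.53/886 = 0.010748742
  → Var(ȳ_str) = 0.016773507.
Var(ȳ_srs) = (1 − 5575/42162)·130.1/5575 = 0.020250606.
deff = 0.016773507 / 0.020250606 = 0.8283.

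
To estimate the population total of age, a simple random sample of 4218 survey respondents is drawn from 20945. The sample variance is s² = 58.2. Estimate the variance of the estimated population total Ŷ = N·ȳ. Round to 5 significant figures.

4.8341 × 10^6

Var(Ŷ) = N²·Var(ȳ) = N²·(1 − n/N)·s²/n.
f = 4218/20945 = 0.20138458; Var(ȳ) = 0.79861542·58.2/4218 = 0.011019302.
Var(Ŷ) = 20945² · 0.011019302 = 4.8340909 × 10^6.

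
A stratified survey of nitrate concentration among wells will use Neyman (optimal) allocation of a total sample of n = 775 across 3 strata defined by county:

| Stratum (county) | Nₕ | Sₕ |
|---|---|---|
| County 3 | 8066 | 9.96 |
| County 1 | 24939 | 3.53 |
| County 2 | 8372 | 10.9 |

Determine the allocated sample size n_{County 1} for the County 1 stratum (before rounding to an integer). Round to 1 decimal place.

262.8

Neyman allocation: nₕ = n·NₕSₕ / Σⱼ NⱼSⱼ.
Σ NⱼSⱼ = 8066·9.96 + 24939·3.53 + 8372·10.9 = 259626.83.
n_{County 1} = 775·24939·3.53 / 259626.83 = 262.8.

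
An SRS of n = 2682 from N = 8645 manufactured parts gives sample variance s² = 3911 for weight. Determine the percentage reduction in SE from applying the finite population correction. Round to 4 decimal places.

16.9480

f = n/N = 2682/8645 = 0.31023713.
SE_no-fpc = √(s²/n) = 1.2075761; SE_fpc = √((1−f)s²/n) = 1.0029157.
Ratio = √(1−f) = 0.83051964. Reduction = 100·(1 − 0.83051964) = 16.9480%.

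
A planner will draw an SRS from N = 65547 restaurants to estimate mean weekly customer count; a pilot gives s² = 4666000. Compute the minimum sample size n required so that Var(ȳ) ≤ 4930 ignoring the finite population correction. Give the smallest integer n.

Without fpc, n₀ = s²/D = 4666000/4930 = 946.4503.
Rounding up, n = 947.

947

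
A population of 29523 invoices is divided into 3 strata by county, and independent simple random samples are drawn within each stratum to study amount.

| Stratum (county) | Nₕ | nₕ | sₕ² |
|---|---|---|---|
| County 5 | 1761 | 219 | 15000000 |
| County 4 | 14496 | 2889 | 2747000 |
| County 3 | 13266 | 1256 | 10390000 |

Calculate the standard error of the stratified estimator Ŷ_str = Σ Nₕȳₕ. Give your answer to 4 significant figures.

1.290 × 10^6

Var(Ŷ_str) = Σₕ Nₕ²(1 − fₕ)sₕ²/nₕ.
County 5: 1761²·(1 − 219/1761)·15000000/219 = 1.8599055 × 10^11.
County 4: 14496²·(1 − 2889/14496)·2747000/2889 = 1.5998501 × 10^11.
County 3: 13266²·(1 − 1256/13266)·10390000/1256 = 1.3179803 × 10^12.
Sum = 1.6639559 × 10^12.
SE = √(1.6639559 × 10^12) = 1.290 × 10^6.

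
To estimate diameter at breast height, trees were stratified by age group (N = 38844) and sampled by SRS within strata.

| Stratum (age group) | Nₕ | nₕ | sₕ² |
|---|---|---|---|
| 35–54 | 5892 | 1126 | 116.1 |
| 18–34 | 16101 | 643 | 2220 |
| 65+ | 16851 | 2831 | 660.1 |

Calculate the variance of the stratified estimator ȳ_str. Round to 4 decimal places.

0.6079

Var(ȳ_str) = Σₕ Wₕ²(1 − fₕ)sₕ²/nₕ with Wₕ = Nₕ/N, N = 38844.
35–54: Wₕ = 0.15168366; term = 0.15168366²·(1 − 0.19110659)·116.1/1126 = 0.0019189458.
18–34: Wₕ = 0.41450417; term = 0.41450417²·(1 − 0.03993541)·2220/643 = 0.56950857.
65+: Wₕ = 0.43381217; term = 0.43381217²·(1 − 0.16800190)·660.1/2831 = 0.036508641.
Sum = 0.60793616.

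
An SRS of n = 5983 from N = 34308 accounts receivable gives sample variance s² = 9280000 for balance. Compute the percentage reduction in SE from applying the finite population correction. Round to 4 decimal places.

f = n/N = 5983/34308 = 0.17439081.
SE_no-fpc = √(s²/n) = 39.383516; SE_fpc = √((1−f)s²/n) = 35.78506.
Ratio = √(1−f) = 0.90863039. Reduction = 100·(1 − 0.90863039) = 9.1370%.

9.1370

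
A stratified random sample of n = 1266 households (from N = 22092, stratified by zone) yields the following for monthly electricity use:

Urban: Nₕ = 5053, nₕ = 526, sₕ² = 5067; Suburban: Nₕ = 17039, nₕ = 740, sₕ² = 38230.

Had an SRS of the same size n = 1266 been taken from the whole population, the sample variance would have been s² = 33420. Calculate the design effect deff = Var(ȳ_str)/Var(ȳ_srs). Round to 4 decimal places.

Var(ȳ_str) = Σ Wₕ²(1−fₕ)sₕ²/nₕ with Wₕ = Nₕ/22092:
  Urban: (5053/22092)²·(1−526/5053)·5067/526 = 0.45149702
  Suburban: (17039/22092)²·(1−740/17039)·38230/740 = 29.397309
  → Var(ȳ_str) = 29.848806.
Var(ȳ_srs) = (1 − 1266/22092)·33420/1266 = 24.885339.
deff = 29.848806 / 24.885339 = 1.1995.

1.1995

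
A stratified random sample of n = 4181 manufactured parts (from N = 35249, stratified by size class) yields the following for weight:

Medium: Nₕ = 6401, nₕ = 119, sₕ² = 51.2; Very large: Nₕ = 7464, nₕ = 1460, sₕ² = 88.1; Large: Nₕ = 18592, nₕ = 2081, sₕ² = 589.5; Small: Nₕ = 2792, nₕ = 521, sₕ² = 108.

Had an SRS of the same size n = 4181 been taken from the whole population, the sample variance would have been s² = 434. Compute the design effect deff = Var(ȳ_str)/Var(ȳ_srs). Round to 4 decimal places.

Var(ȳ_str) = Σ Wₕ²(1−fₕ)sₕ²/nₕ with Wₕ = Nₕ/35249:
  Medium: (6401/35249)²·(1−119/6401)·51.2/119 = 0.013924357
  Very large: (7464/35249)²·(1−1460/7464)·88.1/1460 = 0.0021764153
  Large: (18592/35249)²·(1−2081/18592)·589.5/2081 = 0.069987038
  Small: (2792/35249)²·(1−521/2792)·108/521 = 0.0010578522
  → Var(ȳ_str) = 0.087145663.
Var(ȳ_srs) = (1 − 4181/35249)·434/4181 = 0.091490512.
deff = 0.087145663 / 0.091490512 = 0.9525.

0.9525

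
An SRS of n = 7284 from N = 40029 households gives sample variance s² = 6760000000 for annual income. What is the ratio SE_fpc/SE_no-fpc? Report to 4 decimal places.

0.9045

f = n/N = 7284/40029 = 0.18196807.
SE_no-fpc = √(s²/n) = 963.35949; SE_fpc = √((1−f)s²/n) = 871.31162.
Ratio = √(1−f) = 0.90445117.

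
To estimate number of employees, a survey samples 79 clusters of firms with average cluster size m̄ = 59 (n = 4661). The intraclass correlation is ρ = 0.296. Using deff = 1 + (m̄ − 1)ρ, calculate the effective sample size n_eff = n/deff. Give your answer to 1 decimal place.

256.5

deff = 1 + (59 − 1)·0.296 = 1 + 17.168 = 18.168.
n_eff = 4661 / 18.168 = 256.5.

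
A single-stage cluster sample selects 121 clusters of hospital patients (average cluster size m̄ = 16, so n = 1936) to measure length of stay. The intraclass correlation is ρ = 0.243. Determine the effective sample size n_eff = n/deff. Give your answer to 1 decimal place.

deff = 1 + (16 − 1)·0.243 = 1 + 3.645 = 4.645.
n_eff = 1936 / 4.645 = 416.8.

416.8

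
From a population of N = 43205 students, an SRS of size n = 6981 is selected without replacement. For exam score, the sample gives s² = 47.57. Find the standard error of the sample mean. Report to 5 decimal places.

Under SRS without replacement, Var(ȳ) = (1 − f)·s²/n with f = n/N = 6981/43205 = 0.16157852.
Var(ȳ) = (1 − 0.16157852)·47.57/6981 = 0.83842148·0.00681421 = 0.00571318.
SE(ȳ) = √(0.00571318) = 0.07559.

0.07559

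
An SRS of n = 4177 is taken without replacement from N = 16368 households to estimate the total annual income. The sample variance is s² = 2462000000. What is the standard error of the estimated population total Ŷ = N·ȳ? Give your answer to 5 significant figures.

1.0845 × 10^7

Var(Ŷ) = N²·Var(ȳ) = N²·(1 − n/N)·s²/n.
f = 4177/16368 = 0.25519306; Var(ȳ) = 0.74480694·2462000000/4177 = 439002.8.
Var(Ŷ) = 16368² · 439002.8 = 1.1761387 × 10^14.
SE(Ŷ) = √(1.1761387 × 10^14) = 1.0845 × 10^7.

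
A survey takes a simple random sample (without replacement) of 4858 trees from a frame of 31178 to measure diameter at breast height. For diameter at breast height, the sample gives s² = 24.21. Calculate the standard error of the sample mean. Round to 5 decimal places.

0.06486

Under SRS without replacement, Var(ȳ) = (1 − f)·s²/n with f = n/N = 4858/31178 = 0.15581500.
Var(ȳ) = (1 − 0.15581500)·24.21/4858 = 0.84418500·0.0049835323 = 0.0042070232.
SE(ȳ) = √(0.0042070232) = 0.06486.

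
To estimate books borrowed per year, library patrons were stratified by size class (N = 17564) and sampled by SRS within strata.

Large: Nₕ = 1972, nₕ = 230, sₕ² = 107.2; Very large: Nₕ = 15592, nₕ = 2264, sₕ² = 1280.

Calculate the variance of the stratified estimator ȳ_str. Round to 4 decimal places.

0.3860

Var(ȳ_str) = Σₕ Wₕ²(1 − fₕ)sₕ²/nₕ with Wₕ = Nₕ/N, N = 17564.
Large: Wₕ = 0.11227511; term = 0.11227511²·(1 − 0.11663286)·107.2/230 = 0.0051900932.
Very large: Wₕ = 0.88772489; term = 0.88772489²·(1 − 0.14520267)·1280/2264 = 0.3808496.
Sum = 0.38603969.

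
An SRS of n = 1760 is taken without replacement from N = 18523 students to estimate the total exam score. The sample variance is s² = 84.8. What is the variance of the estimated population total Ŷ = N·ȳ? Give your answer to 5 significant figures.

Var(Ŷ) = N²·Var(ȳ) = N²·(1 − n/N)·s²/n.
f = 1760/18523 = 0.09501701; Var(ȳ) = 0.90498299·84.8/1760 = 0.043603726.
Var(Ŷ) = 18523² · 0.043603726 = 1.4960505 × 10^7.

1.4961 × 10^7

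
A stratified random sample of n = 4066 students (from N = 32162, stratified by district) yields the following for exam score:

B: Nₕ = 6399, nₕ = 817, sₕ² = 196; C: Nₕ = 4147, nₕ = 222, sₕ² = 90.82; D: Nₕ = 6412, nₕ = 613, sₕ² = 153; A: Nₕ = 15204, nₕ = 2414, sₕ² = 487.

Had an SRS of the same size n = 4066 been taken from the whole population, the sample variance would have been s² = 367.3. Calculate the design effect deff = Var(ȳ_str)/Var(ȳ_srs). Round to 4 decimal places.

0.7808

Var(ȳ_str) = Σ Wₕ²(1−fₕ)sₕ²/nₕ with Wₕ = Nₕ/32162:
  B: (6399/32162)²·(1−817/6399)·196/817 = 0.0082841864
  C: (4147/32162)²·(1−222/4147)·90.82/222 = 0.0064374834
  D: (6412/32162)²·(1−613/6412)·153/613 = 0.0089720458
  A: (15204/32162)²·(1−2414/15204)·487/2414 = 0.037925735
  → Var(ȳ_str) = 0.061619451.
Var(ȳ_srs) = (1 − 4066/32162)·367.3/4066 = 0.078914171.
deff = 0.061619451 / 0.078914171 = 0.7808.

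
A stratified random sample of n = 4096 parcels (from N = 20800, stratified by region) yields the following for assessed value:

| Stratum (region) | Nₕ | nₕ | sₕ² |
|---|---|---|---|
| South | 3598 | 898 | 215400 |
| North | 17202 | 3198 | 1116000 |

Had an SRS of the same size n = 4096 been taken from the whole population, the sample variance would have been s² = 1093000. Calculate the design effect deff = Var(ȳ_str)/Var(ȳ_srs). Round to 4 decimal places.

Var(ȳ_str) = Σ Wₕ²(1−fₕ)sₕ²/nₕ with Wₕ = Nₕ/20800:
  South: (3598/20800)²·(1−898/3598)·215400/898 = 5.3860157
  North: (17202/20800)²·(1−3198/17202)·1116000/3198 = 194.30774
  → Var(ȳ_str) = 199.69376.
Var(ȳ_srs) = (1 − 4096/20800)·1093000/4096 = 214.29763.
deff = 199.69376 / 214.29763 = 0.9319.

0.9319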